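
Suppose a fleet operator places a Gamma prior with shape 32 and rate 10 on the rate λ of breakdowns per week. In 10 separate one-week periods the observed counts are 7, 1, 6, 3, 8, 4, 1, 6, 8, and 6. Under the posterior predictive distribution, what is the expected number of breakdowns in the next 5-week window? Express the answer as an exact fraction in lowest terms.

Total count: 7 + 1 + 6 + 3 + 8 + 4 + 1 + 6 + 8 + 6 = 50.
Total exposure: 10 weeks.
Posterior: α' = 32 + 50 = 82, β' = 10 + 10 = 20.
Predictive mean over a 5-week window = T·E[λ|data] = 5·82/20 = 41/2.

41/2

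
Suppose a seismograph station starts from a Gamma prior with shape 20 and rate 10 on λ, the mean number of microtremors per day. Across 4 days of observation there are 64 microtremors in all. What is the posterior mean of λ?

6

Total count 64 over total exposure 4 days.
Gamma(α, β) with Poisson data over total exposure Σt gives posterior Gamma(α+Σx, β+Σt) = Gamma(84, 14).
Posterior mean = α'/β' = 84/14 = 6.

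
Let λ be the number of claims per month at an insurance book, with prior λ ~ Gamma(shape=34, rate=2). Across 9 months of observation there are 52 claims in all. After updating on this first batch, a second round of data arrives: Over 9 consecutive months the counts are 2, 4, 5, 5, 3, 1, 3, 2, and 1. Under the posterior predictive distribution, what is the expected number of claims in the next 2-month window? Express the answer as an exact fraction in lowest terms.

56/5

Total count 52 over total exposure 9 months.
After the first batch: Gamma(34 + 52, 2 + 9) = Gamma(86, 11).
Total count: 2 + 4 + 5 + 5 + 3 + 1 + 3 + 2 + 1 = 26.
Total exposure: 9 months.
After the second batch: Gamma(86 + 26, 11 + 9) = Gamma(112, 20).
Predictive mean over a 2-month window = T·E[λ|data] = 2·112/20 = 56/5.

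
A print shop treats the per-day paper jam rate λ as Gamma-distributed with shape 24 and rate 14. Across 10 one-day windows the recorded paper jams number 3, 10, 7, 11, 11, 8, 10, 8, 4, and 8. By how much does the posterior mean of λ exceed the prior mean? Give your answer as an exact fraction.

55/21

Total count: 3 + 10 + 7 + 11 + 11 + 8 + 10 + 8 + 4 + 8 = 80.
Total exposure: 10 days.
By Gamma–Poisson conjugacy, the posterior is Gamma(α + Σx, β + Σt) = Gamma(24 + 80, 14 + 10) = Gamma(104, 24).
Posterior mean = 104/24 = 13/3; prior mean = 24/14 = 12/7. Difference = 13/3 − 12/7 = 55/21.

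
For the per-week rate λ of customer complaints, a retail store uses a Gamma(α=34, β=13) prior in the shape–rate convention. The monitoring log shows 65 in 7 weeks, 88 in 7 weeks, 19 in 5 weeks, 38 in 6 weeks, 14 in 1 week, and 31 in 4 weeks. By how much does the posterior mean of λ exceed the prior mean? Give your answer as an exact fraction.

2295/559

Total count: 65 + 88 + 19 + 38 + 14 + 31 = 255.
Total exposure: 7 + 7 + 5 + 6 + 1 + 4 = 30 weeks.
The Gamma prior is conjugate for the Poisson rate, so λ | data ~ Gamma(34+255, 13+30) = Gamma(289, 43).
Posterior mean = 289/43 = 289/43; prior mean = 34/13 = 34/13. Difference = 289/43 − 34/13 = 2295/559.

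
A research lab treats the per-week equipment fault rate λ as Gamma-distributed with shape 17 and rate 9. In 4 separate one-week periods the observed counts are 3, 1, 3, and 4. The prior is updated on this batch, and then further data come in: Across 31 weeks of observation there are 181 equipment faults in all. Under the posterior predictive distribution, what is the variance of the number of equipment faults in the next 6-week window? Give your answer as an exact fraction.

Total count: 3 + 1 + 3 + 4 = 11.
Total exposure: 4 weeks.
After the first batch: Gamma(17 + 11, 9 + 4) = Gamma(28, 13).
Total count 181 over total exposure 31 weeks.
After the second batch: Gamma(28 + 181, 13 + 31) = Gamma(209, 44).
The posterior predictive for a window of length T is Negative Binomial with variance T·α'·(β'+T)/β'² = 6·209·50/1936 = 1425/44.

1425/44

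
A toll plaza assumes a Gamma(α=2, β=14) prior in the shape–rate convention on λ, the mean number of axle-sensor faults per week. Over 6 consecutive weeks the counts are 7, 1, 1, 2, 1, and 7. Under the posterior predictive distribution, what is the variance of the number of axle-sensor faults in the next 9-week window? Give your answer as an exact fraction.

Total count: 7 + 1 + 1 + 2 + 1 + 7 = 19.
Total exposure: 6 weeks.
Posterior: α' = 2 + 19 = 21, β' = 14 + 6 = 20.
The posterior predictive for a window of length T is Negative Binomial with variance T·α'·(β'+T)/β'² = 9·21·29/400 = 5481/400.

5481/400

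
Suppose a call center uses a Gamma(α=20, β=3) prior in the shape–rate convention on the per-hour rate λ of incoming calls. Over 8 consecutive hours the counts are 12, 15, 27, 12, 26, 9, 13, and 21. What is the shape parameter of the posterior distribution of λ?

Total count: 12 + 15 + 27 + 12 + 26 + 9 + 13 + 21 = 135.
Total exposure: 8 hours.
Conjugate update: add total count to the shape and total exposure to the rate, giving Gamma(155, 11).

155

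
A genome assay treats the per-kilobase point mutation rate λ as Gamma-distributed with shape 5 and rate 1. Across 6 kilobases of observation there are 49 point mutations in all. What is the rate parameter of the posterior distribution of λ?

7

Total count 49 over total exposure 6 kilobases.
The Gamma prior is conjugate for the Poisson rate, so λ | data ~ Gamma(5+49, 1+6) = Gamma(54, 7).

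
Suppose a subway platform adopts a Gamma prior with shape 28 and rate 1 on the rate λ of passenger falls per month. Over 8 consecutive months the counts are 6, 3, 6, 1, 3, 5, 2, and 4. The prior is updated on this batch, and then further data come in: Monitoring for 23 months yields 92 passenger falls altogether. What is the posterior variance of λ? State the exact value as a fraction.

75/512

Total count: 6 + 3 + 6 + 1 + 3 + 5 + 2 + 4 = 30.
Total exposure: 8 months.
After the first batch: Gamma(28 + 30, 1 + 8) = Gamma(58, 9).
Total count 92 over total exposure 23 months.
After the second batch: Gamma(58 + 92, 9 + 23) = Gamma(150, 32).
Posterior variance = α'/β'² = 150/1024 = 75/512.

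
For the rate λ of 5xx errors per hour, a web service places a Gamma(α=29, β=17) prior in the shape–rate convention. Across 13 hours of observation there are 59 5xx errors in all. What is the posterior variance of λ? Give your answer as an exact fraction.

Total count 59 over total exposure 13 hours.
Posterior: α' = 29 + 59 = 88, β' = 17 + 13 = 30.
Posterior variance = α'/β'² = 88/900 = 22/225.

22/225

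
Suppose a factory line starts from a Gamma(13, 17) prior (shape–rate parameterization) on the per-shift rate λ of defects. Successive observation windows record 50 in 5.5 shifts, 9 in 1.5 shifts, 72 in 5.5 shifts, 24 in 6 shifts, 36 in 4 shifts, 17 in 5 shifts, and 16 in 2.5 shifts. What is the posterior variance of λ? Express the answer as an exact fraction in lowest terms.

Total count: 50 + 9 + 72 + 24 + 36 + 17 + 16 = 224.
Total exposure: 5.5 + 1.5 + 5.5 + 6 + 4 + 5 + 2.5 = 30 shifts.
By Gamma–Poisson conjugacy, the posterior is Gamma(α + Σx, β + Σt) = Gamma(13 + 224, 17 + 30) = Gamma(237, 47).
Posterior variance = α'/β'² = 237/2209.

237/2209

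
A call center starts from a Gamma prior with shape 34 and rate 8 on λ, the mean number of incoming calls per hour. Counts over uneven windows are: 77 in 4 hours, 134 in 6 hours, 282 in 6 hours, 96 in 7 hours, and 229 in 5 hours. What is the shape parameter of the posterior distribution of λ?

Total count: 77 + 134 + 282 + 96 + 229 = 818.
Total exposure: 4 + 6 + 6 + 7 + 5 = 28 hours.
Conjugate update: add total count to the shape and total exposure to the rate, giving Gamma(852, 36).

852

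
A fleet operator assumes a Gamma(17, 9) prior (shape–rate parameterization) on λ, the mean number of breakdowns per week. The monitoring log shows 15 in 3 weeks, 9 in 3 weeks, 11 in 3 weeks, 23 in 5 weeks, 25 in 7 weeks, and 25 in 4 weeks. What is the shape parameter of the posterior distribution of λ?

Total count: 15 + 9 + 11 + 23 + 25 + 25 = 108.
Total exposure: 3 + 3 + 3 + 5 + 7 + 4 = 25 weeks.
The Gamma prior is conjugate for the Poisson rate, so λ | data ~ Gamma(17+108, 9+25) = Gamma(125, 34).

125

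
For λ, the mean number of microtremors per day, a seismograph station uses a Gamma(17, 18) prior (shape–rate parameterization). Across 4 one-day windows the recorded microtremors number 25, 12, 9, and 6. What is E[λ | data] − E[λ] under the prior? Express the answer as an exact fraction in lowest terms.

Total count: 25 + 12 + 9 + 6 = 52.
Total exposure: 4 days.
Posterior: α' = 17 + 52 = 69, β' = 18 + 4 = 22.
Posterior mean = 69/22 = 69/22; prior mean = 17/18 = 17/18. Difference = 69/22 − 17/18 = 217/99.

217/99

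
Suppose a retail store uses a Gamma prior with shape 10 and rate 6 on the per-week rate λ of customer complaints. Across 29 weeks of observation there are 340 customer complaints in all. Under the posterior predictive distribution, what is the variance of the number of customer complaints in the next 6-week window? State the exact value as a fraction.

492/7

Total count 340 over total exposure 29 weeks.
By Gamma–Poisson conjugacy, the posterior is Gamma(α + Σx, β + Σt) = Gamma(10 + 340, 6 + 29) = Gamma(350, 35).
The posterior predictive for a window of length T is Negative Binomial with variance T·α'·(β'+T)/β'² = 6·350·41/1225 = 492/7.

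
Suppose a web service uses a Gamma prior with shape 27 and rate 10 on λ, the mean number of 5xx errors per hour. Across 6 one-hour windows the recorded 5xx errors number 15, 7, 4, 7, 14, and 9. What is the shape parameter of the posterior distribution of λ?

83

Total count: 15 + 7 + 4 + 7 + 14 + 9 = 56.
Total exposure: 6 hours.
Gamma(α, β) with Poisson data over total exposure Σt gives posterior Gamma(α+Σx, β+Σt) = Gamma(83, 16).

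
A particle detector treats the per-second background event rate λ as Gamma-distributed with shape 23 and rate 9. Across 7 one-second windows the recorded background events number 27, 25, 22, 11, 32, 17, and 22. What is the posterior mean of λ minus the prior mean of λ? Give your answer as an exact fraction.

1243/144

Total count: 27 + 25 + 22 + 11 + 32 + 17 + 22 = 156.
Total exposure: 7 seconds.
By Gamma–Poisson conjugacy, the posterior is Gamma(α + Σx, β + Σt) = Gamma(23 + 156, 9 + 7) = Gamma(179, 16).
Posterior mean = 179/16 = 179/16; prior mean = 23/9 = 23/9. Difference = 179/16 − 23/9 = 1243/144.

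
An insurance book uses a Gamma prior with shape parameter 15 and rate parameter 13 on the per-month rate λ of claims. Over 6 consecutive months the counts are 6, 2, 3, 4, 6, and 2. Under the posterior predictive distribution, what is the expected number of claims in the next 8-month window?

Total count: 6 + 2 + 3 + 4 + 6 + 2 = 23.
Total exposure: 6 months.
The Gamma prior is conjugate for the Poisson rate, so λ | data ~ Gamma(15+23, 13+6) = Gamma(38, 19).
Predictive mean over an 8-month window = T·E[λ|data] = 8·38/19 = 16.

16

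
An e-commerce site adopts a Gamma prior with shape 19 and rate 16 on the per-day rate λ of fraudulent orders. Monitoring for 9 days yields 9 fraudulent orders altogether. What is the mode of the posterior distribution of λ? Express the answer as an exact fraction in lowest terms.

27/25

Total count 9 over total exposure 9 days.
By Gamma–Poisson conjugacy, the posterior is Gamma(α + Σx, β + Σt) = Gamma(19 + 9, 16 + 9) = Gamma(28, 25).
Posterior mode = (α'−1)/β' = 27/25.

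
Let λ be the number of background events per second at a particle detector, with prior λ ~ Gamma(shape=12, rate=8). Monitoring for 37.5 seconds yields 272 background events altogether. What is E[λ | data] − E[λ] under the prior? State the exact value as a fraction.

Total count 272 over total exposure 37.5 seconds.
Gamma(α, β) with Poisson data over total exposure Σt gives posterior Gamma(α+Σx, β+Σt) = Gamma(284, 91/2).
Posterior mean = 284/(91/2) = 568/91; prior mean = 12/8 = 3/2. Difference = 568/91 − 3/2 = 863/182.

863/182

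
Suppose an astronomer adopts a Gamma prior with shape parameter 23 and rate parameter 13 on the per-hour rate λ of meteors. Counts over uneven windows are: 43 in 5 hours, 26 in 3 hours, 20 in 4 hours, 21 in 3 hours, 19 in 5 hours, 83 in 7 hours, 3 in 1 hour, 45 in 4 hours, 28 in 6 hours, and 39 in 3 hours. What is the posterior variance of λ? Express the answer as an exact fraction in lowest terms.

Total count: 43 + 26 + 20 + 21 + 19 + 83 + 3 + 45 + 28 + 39 = 327.
Total exposure: 5 + 3 + 4 + 3 + 5 + 7 + 1 + 4 + 6 + 3 = 41 hours.
By Gamma–Poisson conjugacy, the posterior is Gamma(α + Σx, β + Σt) = Gamma(23 + 327, 13 + 41) = Gamma(350, 54).
Posterior variance = α'/β'² = 350/2916 = 175/1458.

175/1458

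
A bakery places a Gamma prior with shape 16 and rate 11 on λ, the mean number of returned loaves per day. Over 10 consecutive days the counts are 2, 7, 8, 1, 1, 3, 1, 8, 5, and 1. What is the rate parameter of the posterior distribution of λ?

Total count: 2 + 7 + 8 + 1 + 1 + 3 + 1 + 8 + 5 + 1 = 37.
Total exposure: 10 days.
Conjugate update: add total count to the shape and total exposure to the rate, giving Gamma(53, 21).

21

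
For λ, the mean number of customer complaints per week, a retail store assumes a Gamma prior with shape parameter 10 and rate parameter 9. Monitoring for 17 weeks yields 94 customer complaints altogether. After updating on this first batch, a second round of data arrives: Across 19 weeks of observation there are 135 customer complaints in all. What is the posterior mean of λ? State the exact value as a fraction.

239/45

Total count 94 over total exposure 17 weeks.
After the first batch: Gamma(10 + 94, 9 + 17) = Gamma(104, 26).
Total count 135 over total exposure 19 weeks.
After the second batch: Gamma(104 + 135, 26 + 19) = Gamma(239, 45).
Posterior mean = α'/β' = 239/45.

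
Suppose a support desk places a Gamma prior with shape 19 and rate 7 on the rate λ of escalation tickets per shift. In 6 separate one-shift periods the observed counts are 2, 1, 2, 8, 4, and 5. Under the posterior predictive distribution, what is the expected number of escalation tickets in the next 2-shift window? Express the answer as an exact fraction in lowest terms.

Total count: 2 + 1 + 2 + 8 + 4 + 5 = 22.
Total exposure: 6 shifts.
By Gamma–Poisson conjugacy, the posterior is Gamma(α + Σx, β + Σt) = Gamma(19 + 22, 7 + 6) = Gamma(41, 13).
Predictive mean over a 2-shift window = T·E[λ|data] = 2·41/13 = 82/13.

82/13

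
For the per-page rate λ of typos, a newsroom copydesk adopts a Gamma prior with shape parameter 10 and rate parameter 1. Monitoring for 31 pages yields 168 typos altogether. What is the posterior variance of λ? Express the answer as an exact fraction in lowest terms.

Total count 168 over total exposure 31 pages.
By Gamma–Poisson conjugacy, the posterior is Gamma(α + Σx, β + Σt) = Gamma(10 + 168, 1 + 31) = Gamma(178, 32).
Posterior variance = α'/β'² = 178/1024 = 89/512.

89/512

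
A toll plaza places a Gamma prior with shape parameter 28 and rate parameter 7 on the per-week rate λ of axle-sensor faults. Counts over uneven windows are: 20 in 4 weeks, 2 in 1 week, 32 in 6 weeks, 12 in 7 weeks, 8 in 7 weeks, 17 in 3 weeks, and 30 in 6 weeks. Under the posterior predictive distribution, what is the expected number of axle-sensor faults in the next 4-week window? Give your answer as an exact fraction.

Total count: 20 + 2 + 32 + 12 + 8 + 17 + 30 = 121.
Total exposure: 4 + 1 + 6 + 7 + 7 + 3 + 6 = 34 weeks.
The Gamma prior is conjugate for the Poisson rate, so λ | data ~ Gamma(28+121, 7+34) = Gamma(149, 41).
Predictive mean over a 4-week window = T·E[λ|data] = 4·149/41 = 596/41.

596/41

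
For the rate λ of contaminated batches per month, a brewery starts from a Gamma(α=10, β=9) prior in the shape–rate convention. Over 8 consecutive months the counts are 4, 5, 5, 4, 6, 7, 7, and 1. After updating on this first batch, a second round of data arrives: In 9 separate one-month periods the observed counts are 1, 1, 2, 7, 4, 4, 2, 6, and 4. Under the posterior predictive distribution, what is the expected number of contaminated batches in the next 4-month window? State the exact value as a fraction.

160/13

Total count: 4 + 5 + 5 + 4 + 6 + 7 + 7 + 1 = 39.
Total exposure: 8 months.
After the first batch: Gamma(10 + 39, 9 + 8) = Gamma(49, 17).
Total count: 1 + 1 + 2 + 7 + 4 + 4 + 2 + 6 + 4 = 31.
Total exposure: 9 months.
After the second batch: Gamma(49 + 31, 17 + 9) = Gamma(80, 26).
Predictive mean over a 4-month window = T·E[λ|data] = 4·80/26 = 160/13.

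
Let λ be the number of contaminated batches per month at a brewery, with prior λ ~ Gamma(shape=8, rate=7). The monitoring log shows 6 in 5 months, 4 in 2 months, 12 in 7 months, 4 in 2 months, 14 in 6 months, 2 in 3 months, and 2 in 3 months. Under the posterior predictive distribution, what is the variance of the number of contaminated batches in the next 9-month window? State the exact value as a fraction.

20592/1225

Total count: 6 + 4 + 12 + 4 + 14 + 2 + 2 = 44.
Total exposure: 5 + 2 + 7 + 2 + 6 + 3 + 3 = 28 months.
Posterior: α' = 8 + 44 = 52, β' = 7 + 28 = 35.
The posterior predictive for a window of length T is Negative Binomial with variance T·α'·(β'+T)/β'² = 9·52·44/1225 = 20592/1225.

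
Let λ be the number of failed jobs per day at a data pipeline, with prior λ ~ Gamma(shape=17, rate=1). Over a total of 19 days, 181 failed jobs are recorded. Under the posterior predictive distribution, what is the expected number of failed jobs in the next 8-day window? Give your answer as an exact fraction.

Total count 181 over total exposure 19 days.
Posterior: α' = 17 + 181 = 198, β' = 1 + 19 = 20.
Predictive mean over an 8-day window = T·E[λ|data] = 8·198/20 = 396/5.

396/5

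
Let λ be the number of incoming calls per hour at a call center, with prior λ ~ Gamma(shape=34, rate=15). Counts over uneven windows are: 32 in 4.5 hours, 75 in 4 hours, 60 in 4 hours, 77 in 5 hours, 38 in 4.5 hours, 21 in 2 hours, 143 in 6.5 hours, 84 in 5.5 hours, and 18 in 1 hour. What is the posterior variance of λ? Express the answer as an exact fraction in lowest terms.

Total count: 32 + 75 + 60 + 77 + 38 + 21 + 143 + 84 + 18 = 548.
Total exposure: 4.5 + 4 + 4 + 5 + 4.5 + 2 + 6.5 + 5.5 + 1 = 37 hours.
The Gamma prior is conjugate for the Poisson rate, so λ | data ~ Gamma(34+548, 15+37) = Gamma(582, 52).
Posterior variance = α'/β'² = 582/2704 = 291/1352.

291/1352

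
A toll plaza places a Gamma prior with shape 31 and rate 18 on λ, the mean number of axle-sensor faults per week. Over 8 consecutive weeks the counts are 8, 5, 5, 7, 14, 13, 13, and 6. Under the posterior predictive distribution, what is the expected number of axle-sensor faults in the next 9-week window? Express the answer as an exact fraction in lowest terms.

459/13

Total count: 8 + 5 + 5 + 7 + 14 + 13 + 13 + 6 = 71.
Total exposure: 8 weeks.
By Gamma–Poisson conjugacy, the posterior is Gamma(α + Σx, β + Σt) = Gamma(31 + 71, 18 + 8) = Gamma(102, 26).
Predictive mean over a 9-week window = T·E[λ|data] = 9·102/26 = 459/13.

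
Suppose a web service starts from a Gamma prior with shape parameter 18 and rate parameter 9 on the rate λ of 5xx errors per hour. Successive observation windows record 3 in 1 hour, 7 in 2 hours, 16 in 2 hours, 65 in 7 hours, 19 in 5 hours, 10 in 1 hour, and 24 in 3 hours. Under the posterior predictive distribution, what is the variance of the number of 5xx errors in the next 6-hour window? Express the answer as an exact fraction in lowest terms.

972/25

Total count: 3 + 7 + 16 + 65 + 19 + 10 + 24 = 144.
Total exposure: 1 + 2 + 2 + 7 + 5 + 1 + 3 = 21 hours.
Posterior: α' = 18 + 144 = 162, β' = 9 + 21 = 30.
The posterior predictive for a window of length T is Negative Binomial with variance T·α'·(β'+T)/β'² = 6·162·36/900 = 972/25.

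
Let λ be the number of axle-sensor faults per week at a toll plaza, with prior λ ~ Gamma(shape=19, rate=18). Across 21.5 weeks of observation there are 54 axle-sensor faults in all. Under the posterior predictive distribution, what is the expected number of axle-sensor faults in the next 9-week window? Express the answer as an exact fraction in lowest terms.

Total count 54 over total exposure 21.5 weeks.
Conjugate update: add total count to the shape and total exposure to the rate, giving Gamma(73, 79/2).
Predictive mean over a 9-week window = T·E[λ|data] = 9·73/(79/2) = 1314/79.

1314/79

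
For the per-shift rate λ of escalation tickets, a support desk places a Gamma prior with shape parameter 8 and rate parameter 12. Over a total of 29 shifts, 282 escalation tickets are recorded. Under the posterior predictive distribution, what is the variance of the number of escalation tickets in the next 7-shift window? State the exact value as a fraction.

97440/1681

Total count 282 over total exposure 29 shifts.
Conjugate update: add total count to the shape and total exposure to the rate, giving Gamma(290, 41).
The posterior predictive for a window of length T is Negative Binomial with variance T·α'·(β'+T)/β'² = 7·290·48/1681 = 97440/1681.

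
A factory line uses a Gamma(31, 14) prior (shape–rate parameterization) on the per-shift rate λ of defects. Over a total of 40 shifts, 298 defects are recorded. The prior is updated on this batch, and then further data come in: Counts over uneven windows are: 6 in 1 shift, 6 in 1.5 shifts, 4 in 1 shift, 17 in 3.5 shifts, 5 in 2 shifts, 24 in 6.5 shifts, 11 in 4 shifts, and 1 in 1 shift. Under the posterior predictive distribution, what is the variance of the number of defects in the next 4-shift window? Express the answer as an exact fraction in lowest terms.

Total count 298 over total exposure 40 shifts.
After the first batch: Gamma(31 + 298, 14 + 40) = Gamma(329, 54).
Total count: 6 + 6 + 4 + 17 + 5 + 24 + 11 + 1 = 74.
Total exposure: 1 + 1.5 + 1 + 3.5 + 2 + 6.5 + 4 + 1 = 20.5 shifts.
After the second batch: Gamma(329 + 74, 54 + 20.5) = Gamma(403, 149/2).
The posterior predictive for a window of length T is Negative Binomial with variance T·α'·(β'+T)/β'² = 4·403·(157/2)/(22201/4) = 506168/22201.

506168/22201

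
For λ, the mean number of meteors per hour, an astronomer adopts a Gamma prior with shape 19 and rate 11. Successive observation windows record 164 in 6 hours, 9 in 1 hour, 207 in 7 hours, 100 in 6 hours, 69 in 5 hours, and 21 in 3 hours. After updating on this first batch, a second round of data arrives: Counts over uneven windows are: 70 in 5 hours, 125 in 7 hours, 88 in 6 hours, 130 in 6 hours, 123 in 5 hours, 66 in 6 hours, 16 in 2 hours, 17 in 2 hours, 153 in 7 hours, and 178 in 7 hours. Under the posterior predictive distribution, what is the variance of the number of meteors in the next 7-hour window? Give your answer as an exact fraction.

Total count: 164 + 9 + 207 + 100 + 69 + 21 = 570.
Total exposure: 6 + 1 + 7 + 6 + 5 + 3 = 28 hours.
After the first batch: Gamma(19 + 570, 11 + 28) = Gamma(589, 39).
Total count: 70 + 125 + 88 + 130 + 123 + 66 + 16 + 17 + 153 + 178 = 966.
Total exposure: 5 + 7 + 6 + 6 + 5 + 6 + 2 + 2 + 7 + 7 = 53 hours.
After the second batch: Gamma(589 + 966, 39 + 53) = Gamma(1555, 92).
The posterior predictive for a window of length T is Negative Binomial with variance T·α'·(β'+T)/β'² = 7·1555·99/8464 = 1077615/8464.

1077615/8464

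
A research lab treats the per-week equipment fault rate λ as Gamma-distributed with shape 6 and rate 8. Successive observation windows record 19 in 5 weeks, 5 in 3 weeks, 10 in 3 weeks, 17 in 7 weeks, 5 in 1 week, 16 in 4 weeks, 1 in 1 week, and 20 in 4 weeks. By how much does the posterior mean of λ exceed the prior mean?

2

Total count: 19 + 5 + 10 + 17 + 5 + 16 + 1 + 20 = 93.
Total exposure: 5 + 3 + 3 + 7 + 1 + 4 + 1 + 4 = 28 weeks.
Gamma(α, β) with Poisson data over total exposure Σt gives posterior Gamma(α+Σx, β+Σt) = Gamma(99, 36).
Posterior mean = 99/36 = 11/4; prior mean = 6/8 = 3/4. Difference = 11/4 − 3/4 = 2.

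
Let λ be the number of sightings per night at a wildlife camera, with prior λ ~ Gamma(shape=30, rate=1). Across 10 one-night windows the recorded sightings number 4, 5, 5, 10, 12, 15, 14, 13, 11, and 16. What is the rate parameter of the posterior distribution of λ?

Total count: 4 + 5 + 5 + 10 + 12 + 15 + 14 + 13 + 11 + 16 = 105.
Total exposure: 10 nights.
By Gamma–Poisson conjugacy, the posterior is Gamma(α + Σx, β + Σt) = Gamma(30 + 105, 1 + 10) = Gamma(135, 11).

11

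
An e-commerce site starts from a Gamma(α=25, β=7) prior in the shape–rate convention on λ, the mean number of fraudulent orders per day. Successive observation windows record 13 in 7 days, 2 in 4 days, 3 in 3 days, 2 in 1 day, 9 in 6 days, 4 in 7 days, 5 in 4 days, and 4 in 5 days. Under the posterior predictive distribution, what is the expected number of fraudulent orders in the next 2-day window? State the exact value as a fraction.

67/22

Total count: 13 + 2 + 3 + 2 + 9 + 4 + 5 + 4 = 42.
Total exposure: 7 + 4 + 3 + 1 + 6 + 7 + 4 + 5 = 37 days.
Gamma(α, β) with Poisson data over total exposure Σt gives posterior Gamma(α+Σx, β+Σt) = Gamma(67, 44).
Predictive mean over a 2-day window = T·E[λ|data] = 2·67/44 = 67/22.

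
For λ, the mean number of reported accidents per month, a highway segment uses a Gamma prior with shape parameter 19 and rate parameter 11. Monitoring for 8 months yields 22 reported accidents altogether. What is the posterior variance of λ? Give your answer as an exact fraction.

41/361

Total count 22 over total exposure 8 months.
Posterior: α' = 19 + 22 = 41, β' = 11 + 8 = 19.
Posterior variance = α'/β'² = 41/361.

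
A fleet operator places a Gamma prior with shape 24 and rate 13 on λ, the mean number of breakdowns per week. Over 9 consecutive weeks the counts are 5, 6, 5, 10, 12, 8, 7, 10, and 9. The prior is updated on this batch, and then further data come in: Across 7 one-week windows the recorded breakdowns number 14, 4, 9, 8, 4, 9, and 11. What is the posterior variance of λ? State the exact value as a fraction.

155/841

Total count: 5 + 6 + 5 + 10 + 12 + 8 + 7 + 10 + 9 = 72.
Total exposure: 9 weeks.
After the first batch: Gamma(24 + 72, 13 + 9) = Gamma(96, 22).
Total count: 14 + 4 + 9 + 8 + 4 + 9 + 11 = 59.
Total exposure: 7 weeks.
After the second batch: Gamma(96 + 59, 22 + 7) = Gamma(155, 29).
Posterior variance = α'/β'² = 155/841.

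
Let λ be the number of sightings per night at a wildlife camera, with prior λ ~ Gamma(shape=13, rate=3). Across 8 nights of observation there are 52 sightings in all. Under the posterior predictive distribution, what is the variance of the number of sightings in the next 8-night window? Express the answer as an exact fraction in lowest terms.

Total count 52 over total exposure 8 nights.
Posterior: α' = 13 + 52 = 65, β' = 3 + 8 = 11.
The posterior predictive for a window of length T is Negative Binomial with variance T·α'·(β'+T)/β'² = 8·65·19/121 = 9880/121.

9880/121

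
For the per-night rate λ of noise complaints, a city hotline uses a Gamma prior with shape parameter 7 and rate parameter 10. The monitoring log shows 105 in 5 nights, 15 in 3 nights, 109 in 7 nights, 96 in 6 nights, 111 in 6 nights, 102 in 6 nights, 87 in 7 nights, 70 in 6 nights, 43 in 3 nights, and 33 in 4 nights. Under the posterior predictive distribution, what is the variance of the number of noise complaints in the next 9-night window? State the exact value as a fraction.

6224/49

Total count: 105 + 15 + 109 + 96 + 111 + 102 + 87 + 70 + 43 + 33 = 771.
Total exposure: 5 + 3 + 7 + 6 + 6 + 6 + 7 + 6 + 3 + 4 = 53 nights.
The Gamma prior is conjugate for the Poisson rate, so λ | data ~ Gamma(7+771, 10+53) = Gamma(778, 63).
The posterior predictive for a window of length T is Negative Binomial with variance T·α'·(β'+T)/β'² = 9·778·72/3969 = 6224/49.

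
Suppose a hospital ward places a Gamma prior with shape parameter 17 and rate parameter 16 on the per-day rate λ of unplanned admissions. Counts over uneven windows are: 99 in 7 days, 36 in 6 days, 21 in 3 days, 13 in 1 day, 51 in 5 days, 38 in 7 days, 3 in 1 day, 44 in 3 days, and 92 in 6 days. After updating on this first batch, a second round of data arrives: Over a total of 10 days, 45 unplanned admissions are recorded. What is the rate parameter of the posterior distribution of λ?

Total count: 99 + 36 + 21 + 13 + 51 + 38 + 3 + 44 + 92 = 397.
Total exposure: 7 + 6 + 3 + 1 + 5 + 7 + 1 + 3 + 6 = 39 days.
After the first batch: Gamma(17 + 397, 16 + 39) = Gamma(414, 55).
Total count 45 over total exposure 10 days.
After the second batch: Gamma(414 + 45, 55 + 10) = Gamma(459, 65).

65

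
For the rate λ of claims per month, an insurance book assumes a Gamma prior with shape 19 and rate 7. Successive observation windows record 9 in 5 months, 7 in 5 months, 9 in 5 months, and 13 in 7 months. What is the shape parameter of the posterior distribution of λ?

57

Total count: 9 + 7 + 9 + 13 = 38.
Total exposure: 5 + 5 + 5 + 7 = 22 months.
Conjugate update: add total count to the shape and total exposure to the rate, giving Gamma(57, 29).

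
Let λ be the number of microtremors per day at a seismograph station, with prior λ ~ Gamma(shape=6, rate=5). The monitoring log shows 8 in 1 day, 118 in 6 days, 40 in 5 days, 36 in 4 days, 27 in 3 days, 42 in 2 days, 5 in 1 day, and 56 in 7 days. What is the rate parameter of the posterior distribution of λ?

Total count: 8 + 118 + 40 + 36 + 27 + 42 + 5 + 56 = 332.
Total exposure: 1 + 6 + 5 + 4 + 3 + 2 + 1 + 7 = 29 days.
Posterior: α' = 6 + 332 = 338, β' = 5 + 29 = 34.

34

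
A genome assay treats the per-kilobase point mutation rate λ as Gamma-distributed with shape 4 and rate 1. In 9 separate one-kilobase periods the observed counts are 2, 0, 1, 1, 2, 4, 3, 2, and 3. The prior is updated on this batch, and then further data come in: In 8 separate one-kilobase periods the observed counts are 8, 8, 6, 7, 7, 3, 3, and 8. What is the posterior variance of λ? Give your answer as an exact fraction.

Total count: 2 + 0 + 1 + 1 + 2 + 4 + 3 + 2 + 3 = 18.
Total exposure: 9 kilobases.
After the first batch: Gamma(4 + 18, 1 + 9) = Gamma(22, 10).
Total count: 8 + 8 + 6 + 7 + 7 + 3 + 3 + 8 = 50.
Total exposure: 8 kilobases.
After the second batch: Gamma(22 + 50, 10 + 8) = Gamma(72, 18).
Posterior variance = α'/β'² = 72/324 = 2/9.

2/9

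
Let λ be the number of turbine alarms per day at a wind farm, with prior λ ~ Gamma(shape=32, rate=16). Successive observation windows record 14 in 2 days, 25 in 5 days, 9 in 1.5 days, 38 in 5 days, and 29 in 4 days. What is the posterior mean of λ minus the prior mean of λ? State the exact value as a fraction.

Total count: 14 + 25 + 9 + 38 + 29 = 115.
Total exposure: 2 + 5 + 1.5 + 5 + 4 = 17.5 days.
The Gamma prior is conjugate for the Poisson rate, so λ | data ~ Gamma(32+115, 16+17.5) = Gamma(147, 67/2).
Posterior mean = 147/(67/2) = 294/67; prior mean = 32/16 = 2. Difference = 294/67 − 2 = 160/67.

160/67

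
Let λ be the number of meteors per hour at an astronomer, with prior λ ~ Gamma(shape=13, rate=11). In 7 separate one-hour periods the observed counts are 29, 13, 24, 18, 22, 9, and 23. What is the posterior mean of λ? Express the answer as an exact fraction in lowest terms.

151/18

Total count: 29 + 13 + 24 + 18 + 22 + 9 + 23 = 138.
Total exposure: 7 hours.
Gamma(α, β) with Poisson data over total exposure Σt gives posterior Gamma(α+Σx, β+Σt) = Gamma(151, 18).
Posterior mean = α'/β' = 151/18.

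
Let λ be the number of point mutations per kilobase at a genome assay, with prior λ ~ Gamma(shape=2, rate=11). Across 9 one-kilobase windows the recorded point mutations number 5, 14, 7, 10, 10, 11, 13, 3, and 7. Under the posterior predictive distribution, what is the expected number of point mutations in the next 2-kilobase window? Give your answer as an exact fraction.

41/5

Total count: 5 + 14 + 7 + 10 + 10 + 11 + 13 + 3 + 7 = 80.
Total exposure: 9 kilobases.
The Gamma prior is conjugate for the Poisson rate, so λ | data ~ Gamma(2+80, 11+9) = Gamma(82, 20).
Predictive mean over a 2-kilobase window = T·E[λ|data] = 2·82/20 = 41/5.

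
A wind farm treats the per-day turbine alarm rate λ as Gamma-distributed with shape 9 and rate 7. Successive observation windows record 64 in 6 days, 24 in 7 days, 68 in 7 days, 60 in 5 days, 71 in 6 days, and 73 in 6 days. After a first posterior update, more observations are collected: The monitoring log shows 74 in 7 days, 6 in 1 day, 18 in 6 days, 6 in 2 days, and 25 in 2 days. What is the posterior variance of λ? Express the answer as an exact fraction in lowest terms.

249/1922

Total count: 64 + 24 + 68 + 60 + 71 + 73 = 360.
Total exposure: 6 + 7 + 7 + 5 + 6 + 6 = 37 days.
After the first batch: Gamma(9 + 360, 7 + 37) = Gamma(369, 44).
Total count: 74 + 6 + 18 + 6 + 25 = 129.
Total exposure: 7 + 1 + 6 + 2 + 2 = 18 days.
After the second batch: Gamma(369 + 129, 44 + 18) = Gamma(498, 62).
Posterior variance = α'/β'² = 498/3844 = 249/1922.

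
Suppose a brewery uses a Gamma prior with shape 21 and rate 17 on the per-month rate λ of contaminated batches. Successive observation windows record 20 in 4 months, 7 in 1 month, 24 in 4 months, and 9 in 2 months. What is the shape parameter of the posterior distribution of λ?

81

Total count: 20 + 7 + 24 + 9 = 60.
Total exposure: 4 + 1 + 4 + 2 = 11 months.
The Gamma prior is conjugate for the Poisson rate, so λ | data ~ Gamma(21+60, 17+11) = Gamma(81, 28).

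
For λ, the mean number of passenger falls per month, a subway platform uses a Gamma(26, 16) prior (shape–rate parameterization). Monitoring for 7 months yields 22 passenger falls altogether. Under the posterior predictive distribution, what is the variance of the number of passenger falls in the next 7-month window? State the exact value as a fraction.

10080/529

Total count 22 over total exposure 7 months.
By Gamma–Poisson conjugacy, the posterior is Gamma(α + Σx, β + Σt) = Gamma(26 + 22, 16 + 7) = Gamma(48, 23).
The posterior predictive for a window of length T is Negative Binomial with variance T·α'·(β'+T)/β'² = 7·48·30/529 = 10080/529.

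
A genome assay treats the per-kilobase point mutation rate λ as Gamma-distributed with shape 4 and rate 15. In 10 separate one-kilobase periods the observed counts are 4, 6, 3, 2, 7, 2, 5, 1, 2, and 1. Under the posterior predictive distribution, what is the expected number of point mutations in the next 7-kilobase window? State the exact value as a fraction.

259/25

Total count: 4 + 6 + 3 + 2 + 7 + 2 + 5 + 1 + 2 + 1 = 33.
Total exposure: 10 kilobases.
The Gamma prior is conjugate for the Poisson rate, so λ | data ~ Gamma(4+33, 15+10) = Gamma(37, 25).
Predictive mean over a 7-kilobase window = T·E[λ|data] = 7·37/25 = 259/25.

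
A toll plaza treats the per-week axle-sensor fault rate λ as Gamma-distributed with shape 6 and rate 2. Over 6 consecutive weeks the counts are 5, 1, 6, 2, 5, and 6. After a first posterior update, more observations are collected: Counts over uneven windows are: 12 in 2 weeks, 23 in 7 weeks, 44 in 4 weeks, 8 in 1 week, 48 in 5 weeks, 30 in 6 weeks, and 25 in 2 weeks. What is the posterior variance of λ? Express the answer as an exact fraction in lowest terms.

Total count: 5 + 1 + 6 + 2 + 5 + 6 = 25.
Total exposure: 6 weeks.
After the first batch: Gamma(6 + 25, 2 + 6) = Gamma(31, 8).
Total count: 12 + 23 + 44 + 8 + 48 + 30 + 25 = 190.
Total exposure: 2 + 7 + 4 + 1 + 5 + 6 + 2 = 27 weeks.
After the second batch: Gamma(31 + 190, 8 + 27) = Gamma(221, 35).
Posterior variance = α'/β'² = 221/1225.

221/1225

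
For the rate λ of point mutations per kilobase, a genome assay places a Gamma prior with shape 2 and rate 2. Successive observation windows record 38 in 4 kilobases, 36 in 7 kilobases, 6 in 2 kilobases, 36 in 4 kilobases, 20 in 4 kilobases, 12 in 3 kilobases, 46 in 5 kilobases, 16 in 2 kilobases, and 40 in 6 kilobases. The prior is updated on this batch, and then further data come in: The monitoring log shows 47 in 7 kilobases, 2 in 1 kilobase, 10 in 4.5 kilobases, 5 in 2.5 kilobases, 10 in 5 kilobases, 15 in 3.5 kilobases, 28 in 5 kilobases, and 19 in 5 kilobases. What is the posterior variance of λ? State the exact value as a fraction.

1552/21025

Total count: 38 + 36 + 6 + 36 + 20 + 12 + 46 + 16 + 40 = 250.
Total exposure: 4 + 7 + 2 + 4 + 4 + 3 + 5 + 2 + 6 = 37 kilobases.
After the first batch: Gamma(2 + 250, 2 + 37) = Gamma(252, 39).
Total count: 47 + 2 + 10 + 5 + 10 + 15 + 28 + 19 = 136.
Total exposure: 7 + 1 + 4.5 + 2.5 + 5 + 3.5 + 5 + 5 = 33.5 kilobases.
After the second batch: Gamma(252 + 136, 39 + 33.5) = Gamma(388, 145/2).
Posterior variance = α'/β'² = 388/(21025/4) = 1552/21025.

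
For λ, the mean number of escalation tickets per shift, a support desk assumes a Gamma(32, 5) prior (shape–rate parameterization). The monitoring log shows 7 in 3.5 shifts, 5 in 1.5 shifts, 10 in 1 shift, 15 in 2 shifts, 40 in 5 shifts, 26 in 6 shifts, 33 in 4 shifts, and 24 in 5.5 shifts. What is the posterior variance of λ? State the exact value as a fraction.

768/4489

Total count: 7 + 5 + 10 + 15 + 40 + 26 + 33 + 24 = 160.
Total exposure: 3.5 + 1.5 + 1 + 2 + 5 + 6 + 4 + 5.5 = 28.5 shifts.
Gamma(α, β) with Poisson data over total exposure Σt gives posterior Gamma(α+Σx, β+Σt) = Gamma(192, 67/2).
Posterior variance = α'/β'² = 192/(4489/4) = 768/4489.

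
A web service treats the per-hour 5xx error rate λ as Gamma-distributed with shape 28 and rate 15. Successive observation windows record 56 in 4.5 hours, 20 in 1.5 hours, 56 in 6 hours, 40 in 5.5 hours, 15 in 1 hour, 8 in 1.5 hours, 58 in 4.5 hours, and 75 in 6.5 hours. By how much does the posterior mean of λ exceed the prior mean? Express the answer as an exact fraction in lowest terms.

Total count: 56 + 20 + 56 + 40 + 15 + 8 + 58 + 75 = 328.
Total exposure: 4.5 + 1.5 + 6 + 5.5 + 1 + 1.5 + 4.5 + 6.5 = 31 hours.
Posterior: α' = 28 + 328 = 356, β' = 15 + 31 = 46.
Posterior mean = 356/46 = 178/23; prior mean = 28/15 = 28/15. Difference = 178/23 − 28/15 = 2026/345.

2026/345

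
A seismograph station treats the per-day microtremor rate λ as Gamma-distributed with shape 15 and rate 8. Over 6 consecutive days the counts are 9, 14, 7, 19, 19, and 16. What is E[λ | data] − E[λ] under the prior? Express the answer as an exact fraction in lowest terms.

Total count: 9 + 14 + 7 + 19 + 19 + 16 = 84.
Total exposure: 6 days.
The Gamma prior is conjugate for the Poisson rate, so λ | data ~ Gamma(15+84, 8+6) = Gamma(99, 14).
Posterior mean = 99/14 = 99/14; prior mean = 15/8 = 15/8. Difference = 99/14 − 15/8 = 291/56.

291/56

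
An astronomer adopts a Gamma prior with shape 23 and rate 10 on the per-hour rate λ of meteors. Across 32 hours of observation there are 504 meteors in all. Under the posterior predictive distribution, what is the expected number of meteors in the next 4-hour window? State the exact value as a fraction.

1054/21

Total count 504 over total exposure 32 hours.
The Gamma prior is conjugate for the Poisson rate, so λ | data ~ Gamma(23+504, 10+32) = Gamma(527, 42).
Predictive mean over a 4-hour window = T·E[λ|data] = 4·527/42 = 1054/21.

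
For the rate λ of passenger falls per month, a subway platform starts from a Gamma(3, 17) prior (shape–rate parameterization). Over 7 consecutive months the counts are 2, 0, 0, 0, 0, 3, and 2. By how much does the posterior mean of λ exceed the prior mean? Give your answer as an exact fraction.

49/204

Total count: 2 + 0 + 0 + 0 + 0 + 3 + 2 = 7.
Total exposure: 7 months.
By Gamma–Poisson conjugacy, the posterior is Gamma(α + Σx, β + Σt) = Gamma(3 + 7, 17 + 7) = Gamma(10, 24).
Posterior mean = 10/24 = 5/12; prior mean = 3/17 = 3/17. Difference = 5/12 − 3/17 = 49/204.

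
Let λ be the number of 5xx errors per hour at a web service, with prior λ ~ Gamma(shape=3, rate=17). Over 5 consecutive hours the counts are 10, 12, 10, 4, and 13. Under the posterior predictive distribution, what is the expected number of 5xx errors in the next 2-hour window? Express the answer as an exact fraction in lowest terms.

52/11

Total count: 10 + 12 + 10 + 4 + 13 = 49.
Total exposure: 5 hours.
The Gamma prior is conjugate for the Poisson rate, so λ | data ~ Gamma(3+49, 17+5) = Gamma(52, 22).
Predictive mean over a 2-hour window = T·E[λ|data] = 2·52/22 = 52/11.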